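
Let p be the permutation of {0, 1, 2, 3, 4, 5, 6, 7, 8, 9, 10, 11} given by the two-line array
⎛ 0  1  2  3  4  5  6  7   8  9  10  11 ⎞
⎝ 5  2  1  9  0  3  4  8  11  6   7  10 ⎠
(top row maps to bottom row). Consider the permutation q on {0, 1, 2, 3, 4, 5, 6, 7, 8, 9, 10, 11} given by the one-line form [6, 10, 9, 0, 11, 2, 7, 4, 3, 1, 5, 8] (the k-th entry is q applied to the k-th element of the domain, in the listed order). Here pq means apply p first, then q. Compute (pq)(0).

First apply p: p(0) = 5, then q(5) = 2. Thus (pq)(0) = 2.

2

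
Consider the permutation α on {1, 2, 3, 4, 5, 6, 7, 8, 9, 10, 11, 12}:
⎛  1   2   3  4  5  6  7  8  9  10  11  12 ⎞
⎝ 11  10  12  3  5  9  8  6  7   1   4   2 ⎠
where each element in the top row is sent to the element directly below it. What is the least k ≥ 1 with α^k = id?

28

Decomposing into disjoint cycles gives cycle lengths 7, 4, 1.
The order is lcm(7, 4) = 28.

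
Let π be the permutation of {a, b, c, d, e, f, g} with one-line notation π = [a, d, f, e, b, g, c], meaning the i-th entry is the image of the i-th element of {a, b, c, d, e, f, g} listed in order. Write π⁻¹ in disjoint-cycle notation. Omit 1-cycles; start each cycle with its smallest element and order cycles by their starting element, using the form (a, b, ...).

(b, e, d)(c, g, f)

The cycle decomposition of π is (b, d, e)(c, f, g).
Reversing each cycle (and rotating so the smallest element leads) gives π⁻¹ = (b, e, d)(c, g, f).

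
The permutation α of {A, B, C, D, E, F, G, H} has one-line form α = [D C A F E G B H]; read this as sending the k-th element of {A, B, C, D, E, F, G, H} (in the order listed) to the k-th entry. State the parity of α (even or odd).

odd

In disjoint-cycle form the cycle lengths are 6, 1, 1.
A cycle of length ℓ contributes ℓ−1 transpositions, so α is a product of 5 transpositions — odd.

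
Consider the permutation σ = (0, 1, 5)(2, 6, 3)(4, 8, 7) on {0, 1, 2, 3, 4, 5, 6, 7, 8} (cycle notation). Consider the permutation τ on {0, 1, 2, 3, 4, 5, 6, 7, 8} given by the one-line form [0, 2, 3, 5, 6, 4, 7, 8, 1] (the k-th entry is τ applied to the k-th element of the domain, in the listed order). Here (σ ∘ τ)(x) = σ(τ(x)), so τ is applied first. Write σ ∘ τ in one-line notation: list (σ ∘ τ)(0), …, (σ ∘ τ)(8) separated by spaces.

1 6 2 0 3 8 4 7 5

(σ ∘ τ)(x) = σ(τ(x)). Computing each image: σ(τ(0)) = σ(0) = 1, σ(τ(1)) = σ(2) = 6, σ(τ(2)) = σ(3) = 2, σ(τ(3)) = σ(5) = 0, σ(τ(4)) = σ(6) = 3, σ(τ(5)) = σ(4) = 8, σ(τ(6)) = σ(7) = 4, σ(τ(7)) = σ(8) = 7, σ(τ(8)) = σ(1) = 5.
Hence σ ∘ τ = [1 6 2 0 3 8 4 7 5].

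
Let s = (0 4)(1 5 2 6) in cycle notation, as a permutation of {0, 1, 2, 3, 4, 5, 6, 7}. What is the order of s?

4

The disjoint cycles have lengths 4, 2, 1, 1.
The order is lcm(4, 2) = 4.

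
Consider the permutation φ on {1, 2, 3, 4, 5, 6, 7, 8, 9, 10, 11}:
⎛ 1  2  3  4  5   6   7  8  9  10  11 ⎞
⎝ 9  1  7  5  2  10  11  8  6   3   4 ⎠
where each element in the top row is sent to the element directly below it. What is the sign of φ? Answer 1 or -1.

-1

In disjoint-cycle form the cycle lengths are 10, 1.
A cycle of length ℓ contributes ℓ−1 transpositions, so φ is a product of 9 transpositions — odd.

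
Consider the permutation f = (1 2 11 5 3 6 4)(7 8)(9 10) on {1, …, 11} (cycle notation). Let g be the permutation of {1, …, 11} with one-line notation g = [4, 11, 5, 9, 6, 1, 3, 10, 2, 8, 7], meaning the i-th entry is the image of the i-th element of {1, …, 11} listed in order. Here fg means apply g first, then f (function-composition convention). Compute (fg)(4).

g(4) = 9, then f(9) = 10; composing gives (fg)(4) = 10.

10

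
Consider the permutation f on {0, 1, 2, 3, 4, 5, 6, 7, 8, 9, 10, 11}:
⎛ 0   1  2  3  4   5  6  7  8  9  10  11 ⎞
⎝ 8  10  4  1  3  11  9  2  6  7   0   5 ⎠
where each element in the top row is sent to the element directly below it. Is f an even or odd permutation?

even

In disjoint-cycle form the cycle lengths are 10, 2.
A cycle of length ℓ contributes ℓ−1 transpositions, so f is a product of 9 + 1 = 10 transpositions — even.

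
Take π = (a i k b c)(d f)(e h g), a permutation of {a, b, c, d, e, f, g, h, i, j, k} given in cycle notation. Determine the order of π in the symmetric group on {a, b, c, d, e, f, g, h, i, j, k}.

30

The cycle type of π is (5, 3, 2, 1).
The order of π is the least common multiple of its cycle lengths: lcm(5, 3, 2) = 30.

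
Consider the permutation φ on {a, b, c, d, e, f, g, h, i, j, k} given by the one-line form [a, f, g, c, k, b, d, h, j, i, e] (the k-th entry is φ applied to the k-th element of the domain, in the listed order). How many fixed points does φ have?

The fixed points (elements with φ(x) = x) are {a, h}, so there are 2.

2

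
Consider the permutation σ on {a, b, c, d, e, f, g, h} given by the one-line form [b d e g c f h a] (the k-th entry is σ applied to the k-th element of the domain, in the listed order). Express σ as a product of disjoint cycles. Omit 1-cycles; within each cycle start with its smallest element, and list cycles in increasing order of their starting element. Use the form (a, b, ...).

Start at a and follow images: a → b → d → g → h → a, giving the cycle (a, b, d, g, h).
Continuing from each remaining unvisited element yields (a, b, d, g, h)(c, e).

(a, b, d, g, h)(c, e)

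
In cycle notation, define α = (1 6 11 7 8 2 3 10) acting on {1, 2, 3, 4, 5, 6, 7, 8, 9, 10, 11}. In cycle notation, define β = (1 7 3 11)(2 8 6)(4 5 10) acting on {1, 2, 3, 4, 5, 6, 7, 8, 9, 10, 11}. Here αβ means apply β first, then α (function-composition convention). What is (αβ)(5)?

First apply β: β(5) = 10, then α(10) = 1. Thus (αβ)(5) = 1.

1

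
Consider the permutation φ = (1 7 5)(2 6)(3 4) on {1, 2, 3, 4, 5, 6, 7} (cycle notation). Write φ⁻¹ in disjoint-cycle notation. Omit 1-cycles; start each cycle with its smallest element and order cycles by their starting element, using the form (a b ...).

The inverse reverses each cycle.
After reversing and putting each cycle's least element first, φ⁻¹ = (1 5 7)(2 6)(3 4).

(1 5 7)(2 6)(3 4)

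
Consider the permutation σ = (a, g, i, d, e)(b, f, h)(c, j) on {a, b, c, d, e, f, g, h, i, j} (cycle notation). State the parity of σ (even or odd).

The cycle lengths are 5, 3, 2.
A cycle is odd iff its length is even; σ has 1 even-length cycle, so sgn(σ) = (−1)^1 and σ is odd.

odd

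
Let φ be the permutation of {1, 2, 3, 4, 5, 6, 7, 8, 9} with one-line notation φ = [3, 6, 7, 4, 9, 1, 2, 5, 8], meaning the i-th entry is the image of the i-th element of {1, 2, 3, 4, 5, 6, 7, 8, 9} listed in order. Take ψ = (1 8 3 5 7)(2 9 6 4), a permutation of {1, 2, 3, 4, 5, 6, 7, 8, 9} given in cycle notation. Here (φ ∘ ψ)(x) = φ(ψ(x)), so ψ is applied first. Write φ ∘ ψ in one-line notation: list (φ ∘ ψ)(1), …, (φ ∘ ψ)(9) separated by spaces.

5 8 9 6 2 4 3 7 1

Chase each element through ψ then φ: 1 → 8 → 5; 2 → 9 → 8; 3 → 5 → 9; 4 → 2 → 6; 5 → 7 → 2; 6 → 4 → 4; 7 → 1 → 3; 8 → 3 → 7; 9 → 6 → 1.
Collecting the images, φ ∘ ψ = [5 8 9 6 2 4 3 7 1].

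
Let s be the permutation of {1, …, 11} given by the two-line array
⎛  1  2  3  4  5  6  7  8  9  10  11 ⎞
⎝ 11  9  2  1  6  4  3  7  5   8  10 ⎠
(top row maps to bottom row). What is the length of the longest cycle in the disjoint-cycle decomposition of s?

11

Decomposing into disjoint cycles gives (1 11 10 8 7 3 2 9 5 6 4); the longest has length 11.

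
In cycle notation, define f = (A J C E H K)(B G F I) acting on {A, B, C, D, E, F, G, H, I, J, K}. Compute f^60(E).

E

E lies in the 6-cycle (A J C E H K).
Powers repeat with period 6 on this cycle, and 60 mod 6 = 0, so f^60(E) = f^0(E).
So f^60(E) = E.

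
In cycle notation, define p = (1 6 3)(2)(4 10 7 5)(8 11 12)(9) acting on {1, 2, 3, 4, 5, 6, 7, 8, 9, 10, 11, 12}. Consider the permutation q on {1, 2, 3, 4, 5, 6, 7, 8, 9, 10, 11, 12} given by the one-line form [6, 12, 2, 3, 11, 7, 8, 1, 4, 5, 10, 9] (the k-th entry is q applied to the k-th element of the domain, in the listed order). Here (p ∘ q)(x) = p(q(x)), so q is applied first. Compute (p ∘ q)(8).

q(8) = 1, then p(1) = 6; composing gives (p ∘ q)(8) = 6.

6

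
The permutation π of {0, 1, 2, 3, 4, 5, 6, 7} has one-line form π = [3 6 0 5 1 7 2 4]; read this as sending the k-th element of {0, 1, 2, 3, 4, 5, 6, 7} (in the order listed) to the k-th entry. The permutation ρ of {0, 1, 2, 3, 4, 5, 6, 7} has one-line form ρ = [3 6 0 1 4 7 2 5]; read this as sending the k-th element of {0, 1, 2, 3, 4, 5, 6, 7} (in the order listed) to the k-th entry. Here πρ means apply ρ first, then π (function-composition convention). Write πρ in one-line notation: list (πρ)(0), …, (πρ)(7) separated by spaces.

Chase each element through ρ then π: 0 → 3 → 5; 1 → 6 → 2; 2 → 0 → 3; 3 → 1 → 6; 4 → 4 → 1; 5 → 7 → 4; 6 → 2 → 0; 7 → 5 → 7.
Collecting the images, πρ = [5 2 3 6 1 4 0 7].

5 2 3 6 1 4 0 7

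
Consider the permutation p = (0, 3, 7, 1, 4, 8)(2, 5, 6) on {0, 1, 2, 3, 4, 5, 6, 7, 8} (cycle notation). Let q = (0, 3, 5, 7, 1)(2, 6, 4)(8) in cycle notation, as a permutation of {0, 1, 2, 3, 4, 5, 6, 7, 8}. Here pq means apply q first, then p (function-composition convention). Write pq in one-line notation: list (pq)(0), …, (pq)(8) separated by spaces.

7 3 2 6 5 1 8 4 0

For each element, apply q then p: 0 → 3 → 7; 1 → 0 → 3; 2 → 6 → 2; 3 → 5 → 6; 4 → 2 → 5; 5 → 7 → 1; 6 → 4 → 8; 7 → 1 → 4; 8 → 8 → 0.
Collecting the images, pq = [7 3 2 6 5 1 8 4 0].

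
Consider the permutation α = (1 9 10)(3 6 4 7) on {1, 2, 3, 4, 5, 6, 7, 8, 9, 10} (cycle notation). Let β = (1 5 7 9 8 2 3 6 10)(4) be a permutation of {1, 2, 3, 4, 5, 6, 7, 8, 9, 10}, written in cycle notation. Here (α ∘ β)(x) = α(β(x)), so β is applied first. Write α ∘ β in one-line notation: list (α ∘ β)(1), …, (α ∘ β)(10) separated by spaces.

(α ∘ β)(x) = α(β(x)). Computing each image: α(β(1)) = α(5) = 5, α(β(2)) = α(3) = 6, α(β(3)) = α(6) = 4, α(β(4)) = α(4) = 7, α(β(5)) = α(7) = 3, α(β(6)) = α(10) = 1, α(β(7)) = α(9) = 10, α(β(8)) = α(2) = 2, α(β(9)) = α(8) = 8, α(β(10)) = α(1) = 9.
Hence α ∘ β = [5 6 4 7 3 1 10 2 8 9].

5 6 4 7 3 1 10 2 8 9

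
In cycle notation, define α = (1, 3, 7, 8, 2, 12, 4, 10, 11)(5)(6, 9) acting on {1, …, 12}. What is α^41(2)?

2 lies in the 9-cycle (1, 3, 7, 8, 2, 12, 4, 10, 11).
On a 9-cycle, α^9 is the identity, so α^41 = α^5 there (41 ≡ 5 mod 9).
Stepping 5 places around the cycle: 2 → 12 → 4 → 10 → 11 → 1.

1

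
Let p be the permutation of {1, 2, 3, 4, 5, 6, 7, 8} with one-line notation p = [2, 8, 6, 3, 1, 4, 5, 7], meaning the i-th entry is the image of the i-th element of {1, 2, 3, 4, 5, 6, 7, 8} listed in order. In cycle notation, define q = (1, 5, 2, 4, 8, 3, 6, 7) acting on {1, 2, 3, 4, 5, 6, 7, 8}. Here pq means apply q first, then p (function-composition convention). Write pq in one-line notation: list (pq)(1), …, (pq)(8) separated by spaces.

(pq)(x) = p(q(x)). Computing each image: p(q(1)) = p(5) = 1, p(q(2)) = p(4) = 3, p(q(3)) = p(6) = 4, p(q(4)) = p(8) = 7, p(q(5)) = p(2) = 8, p(q(6)) = p(7) = 5, p(q(7)) = p(1) = 2, p(q(8)) = p(3) = 6.
Hence pq = [1 3 4 7 8 5 2 6].

1 3 4 7 8 5 2 6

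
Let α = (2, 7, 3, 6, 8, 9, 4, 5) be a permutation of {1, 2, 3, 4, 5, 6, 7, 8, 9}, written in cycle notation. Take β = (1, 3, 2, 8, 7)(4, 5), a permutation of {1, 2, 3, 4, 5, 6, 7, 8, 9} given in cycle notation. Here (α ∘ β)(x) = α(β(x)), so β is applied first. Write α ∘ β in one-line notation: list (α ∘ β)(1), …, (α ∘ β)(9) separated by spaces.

For each element, apply β then α: 1 → 3 → 6; 2 → 8 → 9; 3 → 2 → 7; 4 → 5 → 2; 5 → 4 → 5; 6 → 6 → 8; 7 → 1 → 1; 8 → 7 → 3; 9 → 9 → 4.
So α ∘ β in one-line form is 6 9 7 2 5 8 1 3 4.

6 9 7 2 5 8 1 3 4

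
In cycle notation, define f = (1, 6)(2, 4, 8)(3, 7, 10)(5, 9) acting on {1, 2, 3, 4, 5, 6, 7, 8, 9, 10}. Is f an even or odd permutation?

The cycle lengths are 3, 3, 2, 2.
A cycle of length ℓ contributes ℓ−1 transpositions, so f is a product of 2 + 2 + 1 + 1 = 6 transpositions — even.

even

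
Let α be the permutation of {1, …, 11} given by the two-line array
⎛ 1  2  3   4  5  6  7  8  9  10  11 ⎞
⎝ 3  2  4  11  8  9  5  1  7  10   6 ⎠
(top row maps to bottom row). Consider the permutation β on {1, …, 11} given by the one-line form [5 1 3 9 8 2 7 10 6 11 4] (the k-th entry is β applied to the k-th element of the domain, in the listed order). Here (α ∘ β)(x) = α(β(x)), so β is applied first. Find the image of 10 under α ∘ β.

(α ∘ β)(10) = α(β(10)). β(10) = 11, then α(11) = 6. So (α ∘ β)(10) = 6.

6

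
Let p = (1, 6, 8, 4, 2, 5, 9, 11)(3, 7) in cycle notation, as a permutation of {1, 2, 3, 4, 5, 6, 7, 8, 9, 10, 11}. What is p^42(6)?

4

6 lies in the 8-cycle (1, 6, 8, 4, 2, 5, 9, 11).
Powers repeat with period 8 on this cycle, and 42 mod 8 = 2, so p^42(6) = p^2(6).
Advancing 2 steps from 6: 6 → 8 → 4.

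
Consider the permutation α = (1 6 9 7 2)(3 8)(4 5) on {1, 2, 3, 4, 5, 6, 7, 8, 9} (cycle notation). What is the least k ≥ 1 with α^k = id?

The disjoint cycles have lengths 5, 2, 2.
The order of α is the least common multiple of its cycle lengths: lcm(5, 2, 2) = 10.

10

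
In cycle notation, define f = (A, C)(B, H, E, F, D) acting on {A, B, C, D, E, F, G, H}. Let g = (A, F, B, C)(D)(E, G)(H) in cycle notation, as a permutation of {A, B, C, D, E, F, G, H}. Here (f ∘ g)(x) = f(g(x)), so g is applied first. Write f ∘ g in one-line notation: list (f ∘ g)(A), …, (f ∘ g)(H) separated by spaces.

(f ∘ g)(x) = f(g(x)). Computing each image: f(g(A)) = f(F) = D, f(g(B)) = f(C) = A, f(g(C)) = f(A) = C, f(g(D)) = f(D) = B, f(g(E)) = f(G) = G, f(g(F)) = f(B) = H, f(g(G)) = f(E) = F, f(g(H)) = f(H) = E.
Hence f ∘ g = [D A C B G H F E].

D A C B G H F E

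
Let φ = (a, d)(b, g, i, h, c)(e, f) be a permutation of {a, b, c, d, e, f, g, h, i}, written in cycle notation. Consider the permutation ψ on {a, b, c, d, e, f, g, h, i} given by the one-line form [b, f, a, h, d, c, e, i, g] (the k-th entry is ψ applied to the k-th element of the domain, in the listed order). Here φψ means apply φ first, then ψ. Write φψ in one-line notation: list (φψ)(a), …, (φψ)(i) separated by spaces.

h e f b c d g a i

Chase each element through φ then ψ: a → d → h; b → g → e; c → b → f; d → a → b; e → f → c; f → e → d; g → i → g; h → c → a; i → h → i.
So φψ in one-line form is h e f b c d g a i.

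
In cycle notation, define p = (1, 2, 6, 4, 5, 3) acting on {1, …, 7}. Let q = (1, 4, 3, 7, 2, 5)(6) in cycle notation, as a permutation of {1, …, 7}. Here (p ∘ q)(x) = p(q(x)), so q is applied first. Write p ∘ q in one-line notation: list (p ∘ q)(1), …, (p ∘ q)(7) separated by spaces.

5 3 7 1 2 4 6

For each element, apply q then p: 1 → 4 → 5; 2 → 5 → 3; 3 → 7 → 7; 4 → 3 → 1; 5 → 1 → 2; 6 → 6 → 4; 7 → 2 → 6.
So p ∘ q in one-line form is 5 3 7 1 2 4 6.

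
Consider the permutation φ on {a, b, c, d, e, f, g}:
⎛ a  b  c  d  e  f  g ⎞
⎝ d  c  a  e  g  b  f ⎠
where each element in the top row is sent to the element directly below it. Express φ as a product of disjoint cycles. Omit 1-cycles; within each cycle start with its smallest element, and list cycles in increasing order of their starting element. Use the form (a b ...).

(a d e g f b c)

Iterating φ from a gives a → d → e → g → f → b → c → a; that is the 7-cycle (a d e g f b c).
Continuing from each remaining unvisited element yields (a d e g f b c).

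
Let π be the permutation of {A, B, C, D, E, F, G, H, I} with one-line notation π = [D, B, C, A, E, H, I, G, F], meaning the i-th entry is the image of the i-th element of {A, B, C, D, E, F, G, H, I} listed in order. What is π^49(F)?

H

Tracing F → H → … returns to F after 4 steps, so F lies in a 4-cycle (F, H, G, I).
Since the cycle has length 4, π^49 acts on it the same as π^1 (49 mod 4 = 1).
Stepping 1 place around the cycle: F → H.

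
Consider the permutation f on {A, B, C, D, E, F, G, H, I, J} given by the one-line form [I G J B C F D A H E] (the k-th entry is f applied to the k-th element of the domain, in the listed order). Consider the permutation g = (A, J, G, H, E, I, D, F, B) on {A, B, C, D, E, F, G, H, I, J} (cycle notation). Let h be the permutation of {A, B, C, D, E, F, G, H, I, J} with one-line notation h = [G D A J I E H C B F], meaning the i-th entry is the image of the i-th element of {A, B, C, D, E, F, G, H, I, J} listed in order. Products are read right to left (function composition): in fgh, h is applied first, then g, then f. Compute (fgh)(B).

F

(fgh)(B) = f(g(h(B))). h(B) = D, then g(D) = F, then f(F) = F, so the result is F.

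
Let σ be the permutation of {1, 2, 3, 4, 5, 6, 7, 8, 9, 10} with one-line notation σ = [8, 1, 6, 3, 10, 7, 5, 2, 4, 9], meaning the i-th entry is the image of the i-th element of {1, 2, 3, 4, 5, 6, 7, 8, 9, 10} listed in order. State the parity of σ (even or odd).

even

In disjoint-cycle form the cycle lengths are 7, 3.
A cycle of length ℓ contributes ℓ−1 transpositions, so σ is a product of 6 + 2 = 8 transpositions — even.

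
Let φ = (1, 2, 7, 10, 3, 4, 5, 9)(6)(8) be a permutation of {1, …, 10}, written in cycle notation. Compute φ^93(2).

2 lies in the 8-cycle (1, 2, 7, 10, 3, 4, 5, 9).
On an 8-cycle, φ^8 is the identity, so φ^93 = φ^5 there (93 ≡ 5 mod 8).
Advancing 5 steps from 2: 2 → 7 → 10 → 3 → 4 → 5.

5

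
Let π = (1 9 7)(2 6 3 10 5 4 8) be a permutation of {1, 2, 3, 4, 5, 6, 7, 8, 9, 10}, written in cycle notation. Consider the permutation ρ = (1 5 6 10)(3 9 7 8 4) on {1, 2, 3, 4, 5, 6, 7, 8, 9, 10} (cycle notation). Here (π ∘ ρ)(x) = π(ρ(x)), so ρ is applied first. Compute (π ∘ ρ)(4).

(π ∘ ρ)(4) = π(ρ(4)). ρ(4) = 3, then π(3) = 10. So (π ∘ ρ)(4) = 10.

10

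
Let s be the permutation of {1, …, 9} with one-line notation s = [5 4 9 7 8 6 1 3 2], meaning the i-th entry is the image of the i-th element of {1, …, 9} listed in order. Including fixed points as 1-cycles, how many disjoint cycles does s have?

2

The cycle decomposition is (1, 5, 8, 3, 9, 2, 4, 7)(6), which has 2 cycles (counting 1-cycles).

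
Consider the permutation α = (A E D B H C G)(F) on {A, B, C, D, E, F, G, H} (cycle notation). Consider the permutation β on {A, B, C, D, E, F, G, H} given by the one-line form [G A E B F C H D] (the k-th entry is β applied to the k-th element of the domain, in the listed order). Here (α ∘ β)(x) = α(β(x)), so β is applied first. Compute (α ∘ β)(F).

G

β(F) = C, then α(C) = G; composing gives (α ∘ β)(F) = G.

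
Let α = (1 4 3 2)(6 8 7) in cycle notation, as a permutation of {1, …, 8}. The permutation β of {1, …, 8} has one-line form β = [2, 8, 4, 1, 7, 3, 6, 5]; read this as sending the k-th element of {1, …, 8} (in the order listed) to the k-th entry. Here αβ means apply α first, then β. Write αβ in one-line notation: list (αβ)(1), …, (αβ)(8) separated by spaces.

1 2 8 4 7 5 3 6

(αβ)(x) = β(α(x)). Computing each image: β(α(1)) = β(4) = 1, β(α(2)) = β(1) = 2, β(α(3)) = β(2) = 8, β(α(4)) = β(3) = 4, β(α(5)) = β(5) = 7, β(α(6)) = β(8) = 5, β(α(7)) = β(6) = 3, β(α(8)) = β(7) = 6.
Hence αβ = [1 2 8 4 7 5 3 6].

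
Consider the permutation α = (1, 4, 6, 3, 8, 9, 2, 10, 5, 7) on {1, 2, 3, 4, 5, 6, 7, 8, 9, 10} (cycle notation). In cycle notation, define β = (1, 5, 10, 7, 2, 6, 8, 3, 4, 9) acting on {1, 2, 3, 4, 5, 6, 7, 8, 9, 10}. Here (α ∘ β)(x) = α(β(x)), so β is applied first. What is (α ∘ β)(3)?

6

β(3) = 4, then α(4) = 6; composing gives (α ∘ β)(3) = 6.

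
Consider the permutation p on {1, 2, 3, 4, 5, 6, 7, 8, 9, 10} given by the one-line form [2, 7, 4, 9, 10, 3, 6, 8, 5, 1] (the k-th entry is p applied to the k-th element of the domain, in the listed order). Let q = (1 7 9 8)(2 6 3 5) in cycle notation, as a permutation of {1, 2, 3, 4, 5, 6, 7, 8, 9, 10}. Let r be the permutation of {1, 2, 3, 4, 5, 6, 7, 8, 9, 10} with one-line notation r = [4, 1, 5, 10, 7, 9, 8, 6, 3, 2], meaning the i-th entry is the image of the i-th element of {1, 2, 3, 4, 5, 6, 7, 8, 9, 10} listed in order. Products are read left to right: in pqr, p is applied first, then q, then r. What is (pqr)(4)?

6

Chase 4: p(4) = 9; q(9) = 8; r(8) = 6. Hence (pqr)(4) = 6.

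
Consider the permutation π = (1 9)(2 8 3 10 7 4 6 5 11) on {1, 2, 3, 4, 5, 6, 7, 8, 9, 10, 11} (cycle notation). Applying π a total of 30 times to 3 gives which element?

3 lies in the 9-cycle (2 8 3 10 7 4 6 5 11).
On a 9-cycle, π^9 is the identity, so π^30 = π^3 there (30 ≡ 3 mod 9).
Advancing 3 steps from 3: 3 → 10 → 7 → 4.

4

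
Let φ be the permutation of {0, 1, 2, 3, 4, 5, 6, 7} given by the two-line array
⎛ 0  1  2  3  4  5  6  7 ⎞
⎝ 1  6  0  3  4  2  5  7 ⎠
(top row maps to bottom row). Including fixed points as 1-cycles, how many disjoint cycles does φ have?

The cycle decomposition is (0, 1, 6, 5, 2)(3)(4)(7), which has 4 cycles (counting 1-cycles).

4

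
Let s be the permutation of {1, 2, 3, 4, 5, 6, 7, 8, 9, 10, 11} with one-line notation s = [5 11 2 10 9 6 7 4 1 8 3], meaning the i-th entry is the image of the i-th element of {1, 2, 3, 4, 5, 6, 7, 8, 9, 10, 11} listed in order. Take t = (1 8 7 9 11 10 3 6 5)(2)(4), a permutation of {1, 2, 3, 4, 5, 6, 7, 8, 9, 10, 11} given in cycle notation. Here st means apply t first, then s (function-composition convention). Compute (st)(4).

10

t(4) = 4, then s(4) = 10; composing gives (st)(4) = 10.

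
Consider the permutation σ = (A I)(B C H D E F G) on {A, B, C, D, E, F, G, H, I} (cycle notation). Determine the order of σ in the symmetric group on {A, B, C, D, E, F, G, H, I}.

14

The disjoint cycles have lengths 7, 2.
Since disjoint cycles commute, ord(σ) = lcm(7, 2) = 14.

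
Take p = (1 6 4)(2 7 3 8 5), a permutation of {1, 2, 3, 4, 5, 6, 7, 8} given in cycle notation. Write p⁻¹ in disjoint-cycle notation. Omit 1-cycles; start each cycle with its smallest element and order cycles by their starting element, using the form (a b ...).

The inverse reverses each cycle.
Reversing each cycle of p and rotating so the smallest element leads gives (1 4 6)(2 5 8 3 7).

(1 4 6)(2 5 8 3 7)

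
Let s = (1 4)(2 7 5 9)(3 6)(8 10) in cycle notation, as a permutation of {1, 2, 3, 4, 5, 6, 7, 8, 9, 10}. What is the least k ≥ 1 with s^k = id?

4

The disjoint cycles have lengths 4, 2, 2, 2.
Since disjoint cycles commute, ord(s) = lcm(4, 2, 2, 2) = 4.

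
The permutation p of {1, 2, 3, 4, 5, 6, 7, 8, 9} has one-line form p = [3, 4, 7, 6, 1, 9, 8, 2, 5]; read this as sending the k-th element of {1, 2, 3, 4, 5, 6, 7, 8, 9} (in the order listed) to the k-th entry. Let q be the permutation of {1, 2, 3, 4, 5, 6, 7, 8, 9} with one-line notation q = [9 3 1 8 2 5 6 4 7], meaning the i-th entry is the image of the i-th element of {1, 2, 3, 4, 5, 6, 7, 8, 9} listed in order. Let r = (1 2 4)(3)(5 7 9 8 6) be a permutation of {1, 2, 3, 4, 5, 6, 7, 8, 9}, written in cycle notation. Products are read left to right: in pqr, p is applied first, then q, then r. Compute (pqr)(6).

Apply the permutations in order: p(6) = 9, then q(9) = 7, then r(7) = 9. So (pqr)(6) = 9.

9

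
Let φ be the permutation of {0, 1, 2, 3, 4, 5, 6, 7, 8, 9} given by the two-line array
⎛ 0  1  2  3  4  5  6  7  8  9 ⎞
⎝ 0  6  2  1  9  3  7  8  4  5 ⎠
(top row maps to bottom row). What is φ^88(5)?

5

Tracing 5 → 3 → … returns to 5 after 8 steps, so 5 lies in an 8-cycle (1 6 7 8 4 9 5 3).
On an 8-cycle, φ^8 is the identity, so φ^88 = φ^0 there (88 ≡ 0 mod 8).
So φ^88(5) = 5.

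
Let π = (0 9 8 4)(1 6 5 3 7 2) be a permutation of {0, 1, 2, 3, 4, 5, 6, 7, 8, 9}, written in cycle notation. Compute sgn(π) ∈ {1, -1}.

The cycle lengths are 6, 4.
A cycle of length ℓ contributes ℓ−1 transpositions, so π is a product of 5 + 3 = 8 transpositions — even.

1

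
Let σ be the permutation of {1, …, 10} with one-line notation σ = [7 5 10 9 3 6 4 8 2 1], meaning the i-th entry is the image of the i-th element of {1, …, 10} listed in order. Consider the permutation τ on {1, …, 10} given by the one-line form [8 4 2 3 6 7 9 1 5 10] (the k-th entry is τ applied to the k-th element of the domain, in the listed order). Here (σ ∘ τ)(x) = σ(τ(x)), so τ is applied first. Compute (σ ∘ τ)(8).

7

First apply τ: τ(8) = 1, then σ(1) = 7. Thus (σ ∘ τ)(8) = 7.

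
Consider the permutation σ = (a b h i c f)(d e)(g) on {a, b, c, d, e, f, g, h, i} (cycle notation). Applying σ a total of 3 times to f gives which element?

h

f lies in the 6-cycle (a b h i c f).
Advancing 3 steps from f: f → a → b → h.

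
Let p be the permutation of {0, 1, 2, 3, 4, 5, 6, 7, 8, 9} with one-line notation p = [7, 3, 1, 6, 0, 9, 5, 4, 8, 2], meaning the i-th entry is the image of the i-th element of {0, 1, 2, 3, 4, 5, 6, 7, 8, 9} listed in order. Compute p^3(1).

5

Tracing 1 → 3 → … returns to 1 after 6 steps, so 1 lies in a 6-cycle (1, 3, 6, 5, 9, 2).
Stepping 3 places around the cycle: 1 → 3 → 6 → 5.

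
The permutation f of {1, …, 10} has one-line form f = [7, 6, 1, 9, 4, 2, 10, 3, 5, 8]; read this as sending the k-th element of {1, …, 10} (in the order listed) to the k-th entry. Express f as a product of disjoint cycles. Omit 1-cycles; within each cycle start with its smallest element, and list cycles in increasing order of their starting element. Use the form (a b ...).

From 1: 1 → 7 → 10 → 8 → 3 → 1, closing the cycle (1 7 10 8 3).
Continuing from each remaining unvisited element yields (1 7 10 8 3)(2 6)(4 9 5).

(1 7 10 8 3)(2 6)(4 9 5)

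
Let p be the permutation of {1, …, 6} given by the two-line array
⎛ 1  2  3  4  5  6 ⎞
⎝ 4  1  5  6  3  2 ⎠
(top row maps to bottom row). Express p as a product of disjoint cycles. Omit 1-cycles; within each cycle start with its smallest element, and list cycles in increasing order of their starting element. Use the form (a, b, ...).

(1, 4, 6, 2)(3, 5)

Iterating p from 1 gives 1 → 4 → 6 → 2 → 1; that is the 4-cycle (1, 4, 6, 2).
Repeating from the next unused element and collecting all non-trivial cycles gives (1, 4, 6, 2)(3, 5).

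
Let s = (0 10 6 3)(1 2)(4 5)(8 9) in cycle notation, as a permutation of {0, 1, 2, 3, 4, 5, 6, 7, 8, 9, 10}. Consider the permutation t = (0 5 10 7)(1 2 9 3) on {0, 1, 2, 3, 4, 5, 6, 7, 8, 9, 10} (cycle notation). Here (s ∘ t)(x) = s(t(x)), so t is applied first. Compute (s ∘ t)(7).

10

(s ∘ t)(7) = s(t(7)). t(7) = 0, then s(0) = 10. So (s ∘ t)(7) = 10.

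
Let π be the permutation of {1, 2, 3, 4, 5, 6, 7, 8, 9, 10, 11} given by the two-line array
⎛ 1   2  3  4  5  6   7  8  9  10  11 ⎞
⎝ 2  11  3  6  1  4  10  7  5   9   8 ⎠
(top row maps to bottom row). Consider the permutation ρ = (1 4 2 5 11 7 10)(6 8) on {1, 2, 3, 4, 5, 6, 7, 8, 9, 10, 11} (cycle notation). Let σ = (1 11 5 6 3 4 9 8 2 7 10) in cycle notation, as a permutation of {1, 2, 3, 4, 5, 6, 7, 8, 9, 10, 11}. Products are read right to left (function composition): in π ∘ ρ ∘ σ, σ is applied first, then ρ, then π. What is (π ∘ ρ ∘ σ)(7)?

Chase 7: σ(7) = 10; ρ(10) = 1; π(1) = 2. Hence (π ∘ ρ ∘ σ)(7) = 2.

2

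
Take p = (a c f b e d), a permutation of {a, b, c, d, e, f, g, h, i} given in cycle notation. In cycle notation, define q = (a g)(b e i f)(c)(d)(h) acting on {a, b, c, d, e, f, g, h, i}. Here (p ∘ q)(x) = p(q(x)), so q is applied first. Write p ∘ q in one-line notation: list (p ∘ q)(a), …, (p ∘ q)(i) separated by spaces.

(p ∘ q)(x) = p(q(x)). Computing each image: p(q(a)) = p(g) = g, p(q(b)) = p(e) = d, p(q(c)) = p(c) = f, p(q(d)) = p(d) = a, p(q(e)) = p(i) = i, p(q(f)) = p(b) = e, p(q(g)) = p(a) = c, p(q(h)) = p(h) = h, p(q(i)) = p(f) = b.
Hence p ∘ q = [g d f a i e c h b].

g d f a i e c h b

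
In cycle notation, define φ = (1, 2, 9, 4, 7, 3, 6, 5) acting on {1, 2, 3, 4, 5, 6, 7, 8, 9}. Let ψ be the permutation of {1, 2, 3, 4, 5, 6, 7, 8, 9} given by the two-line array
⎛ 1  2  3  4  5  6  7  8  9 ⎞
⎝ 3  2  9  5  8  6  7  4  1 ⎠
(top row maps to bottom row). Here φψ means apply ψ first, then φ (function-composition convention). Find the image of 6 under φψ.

5

First apply ψ: ψ(6) = 6, then φ(6) = 5. Thus (φψ)(6) = 5.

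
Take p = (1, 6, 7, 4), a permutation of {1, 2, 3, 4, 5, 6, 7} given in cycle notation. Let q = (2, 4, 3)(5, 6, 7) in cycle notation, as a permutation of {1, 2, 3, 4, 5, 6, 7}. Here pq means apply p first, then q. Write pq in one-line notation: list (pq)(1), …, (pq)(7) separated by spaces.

For each element, apply p then q: 1 → 6 → 7; 2 → 2 → 4; 3 → 3 → 2; 4 → 1 → 1; 5 → 5 → 6; 6 → 7 → 5; 7 → 4 → 3.
Collecting the images, pq = [7 4 2 1 6 5 3].

7 4 2 1 6 5 3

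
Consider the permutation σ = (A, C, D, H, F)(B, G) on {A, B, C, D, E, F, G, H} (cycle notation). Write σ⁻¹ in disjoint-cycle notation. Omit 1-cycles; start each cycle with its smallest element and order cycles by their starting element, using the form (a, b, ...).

(A, F, H, D, C)(B, G)

If σ sends a → b within a cycle, σ⁻¹ sends b → a; equivalently, reverse each cycle.
Reversing each cycle of σ and rotating so the smallest element leads gives (A, F, H, D, C)(B, G).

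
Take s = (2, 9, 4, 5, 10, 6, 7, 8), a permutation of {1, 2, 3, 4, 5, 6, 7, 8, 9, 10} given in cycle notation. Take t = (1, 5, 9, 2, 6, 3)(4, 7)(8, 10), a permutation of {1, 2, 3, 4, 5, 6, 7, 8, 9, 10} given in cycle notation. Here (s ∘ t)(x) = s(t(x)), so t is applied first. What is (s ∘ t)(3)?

1

(s ∘ t)(3) = s(t(3)). t(3) = 1, then s(1) = 1. So (s ∘ t)(3) = 1.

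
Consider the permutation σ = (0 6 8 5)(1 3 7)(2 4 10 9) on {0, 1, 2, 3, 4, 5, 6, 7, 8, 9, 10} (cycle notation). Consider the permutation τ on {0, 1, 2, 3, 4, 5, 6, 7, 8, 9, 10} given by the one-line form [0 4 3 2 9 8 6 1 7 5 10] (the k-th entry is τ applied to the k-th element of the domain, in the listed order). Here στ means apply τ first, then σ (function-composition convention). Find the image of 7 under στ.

3

(στ)(7) = σ(τ(7)). τ(7) = 1, then σ(1) = 3. So (στ)(7) = 3.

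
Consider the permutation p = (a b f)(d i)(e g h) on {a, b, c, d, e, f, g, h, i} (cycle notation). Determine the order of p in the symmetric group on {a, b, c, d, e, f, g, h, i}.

The cycle type of p is (3, 3, 2, 1).
The order of p is the least common multiple of its cycle lengths: lcm(3, 3, 2) = 6.

6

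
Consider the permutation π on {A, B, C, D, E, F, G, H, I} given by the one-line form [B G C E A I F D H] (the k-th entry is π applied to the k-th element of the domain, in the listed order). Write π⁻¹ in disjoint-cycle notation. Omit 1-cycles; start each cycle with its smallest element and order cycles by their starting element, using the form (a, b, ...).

First write π in disjoint cycles: (A, B, G, F, I, H, D, E).
Reversing each cycle (and rotating so the smallest element leads) gives π⁻¹ = (A, E, D, H, I, F, G, B).

(A, E, D, H, I, F, G, B)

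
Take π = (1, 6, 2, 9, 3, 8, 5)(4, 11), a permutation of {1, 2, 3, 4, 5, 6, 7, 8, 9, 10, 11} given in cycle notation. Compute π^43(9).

3

9 lies in the 7-cycle (1, 6, 2, 9, 3, 8, 5).
Since the cycle has length 7, π^43 acts on it the same as π^1 (43 mod 7 = 1).
Advancing 1 step from 9: 9 → 3.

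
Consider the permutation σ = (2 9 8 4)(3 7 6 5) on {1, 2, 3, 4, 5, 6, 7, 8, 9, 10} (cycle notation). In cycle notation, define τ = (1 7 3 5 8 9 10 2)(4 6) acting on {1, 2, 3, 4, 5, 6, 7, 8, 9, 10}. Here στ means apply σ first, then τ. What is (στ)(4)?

1

First apply σ: σ(4) = 2, then τ(2) = 1. Thus (στ)(4) = 1.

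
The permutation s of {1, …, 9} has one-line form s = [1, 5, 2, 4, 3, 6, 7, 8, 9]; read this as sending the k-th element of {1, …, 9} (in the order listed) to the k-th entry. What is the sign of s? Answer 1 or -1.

In disjoint-cycle form the cycle lengths are 3, 1, 1, 1, 1, 1, 1.
A cycle of length ℓ contributes ℓ−1 transpositions, so s is a product of 2 transpositions — even.

1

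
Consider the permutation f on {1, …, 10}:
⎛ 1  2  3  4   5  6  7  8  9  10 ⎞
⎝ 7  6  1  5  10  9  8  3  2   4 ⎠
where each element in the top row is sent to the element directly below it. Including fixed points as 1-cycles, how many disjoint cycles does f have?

The cycle decomposition is (1 7 8 3)(2 6 9)(4 5 10), which has 3 cycles (counting 1-cycles).

3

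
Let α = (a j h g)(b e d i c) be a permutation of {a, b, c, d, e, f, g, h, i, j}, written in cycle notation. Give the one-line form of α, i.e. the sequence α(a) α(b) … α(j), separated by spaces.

j e b i d f a g c h

Reading each image from the cycles: a→j, b→e, c→b, d→i, e→d, f→f, g→a, h→g, i→c, j→h.
So the one-line form is j e b i d f a g c h.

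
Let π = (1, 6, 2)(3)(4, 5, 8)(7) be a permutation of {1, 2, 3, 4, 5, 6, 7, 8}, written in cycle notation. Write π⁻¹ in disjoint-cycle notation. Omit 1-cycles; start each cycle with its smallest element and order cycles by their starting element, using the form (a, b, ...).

(1, 2, 6)(4, 8, 5)

If π sends a → b within a cycle, π⁻¹ sends b → a; equivalently, reverse each cycle.
After reversing and putting each cycle's least element first, π⁻¹ = (1, 2, 6)(4, 8, 5).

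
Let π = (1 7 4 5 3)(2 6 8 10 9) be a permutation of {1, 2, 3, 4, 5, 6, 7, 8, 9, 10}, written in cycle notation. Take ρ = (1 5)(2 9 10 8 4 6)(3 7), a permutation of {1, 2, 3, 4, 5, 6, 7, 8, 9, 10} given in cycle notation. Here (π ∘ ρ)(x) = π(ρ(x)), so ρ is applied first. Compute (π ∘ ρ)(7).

1

(π ∘ ρ)(7) = π(ρ(7)). ρ(7) = 3, then π(3) = 1. So (π ∘ ρ)(7) = 1.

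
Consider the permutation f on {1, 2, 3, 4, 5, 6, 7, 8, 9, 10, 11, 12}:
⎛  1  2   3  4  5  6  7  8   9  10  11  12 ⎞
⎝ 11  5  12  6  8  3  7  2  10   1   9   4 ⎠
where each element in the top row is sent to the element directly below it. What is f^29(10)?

1

Tracing 10 → 1 → … returns to 10 after 4 steps, so 10 lies in a 4-cycle (1 11 9 10).
Since the cycle has length 4, f^29 acts on it the same as f^1 (29 mod 4 = 1).
Advancing 1 step from 10: 10 → 1.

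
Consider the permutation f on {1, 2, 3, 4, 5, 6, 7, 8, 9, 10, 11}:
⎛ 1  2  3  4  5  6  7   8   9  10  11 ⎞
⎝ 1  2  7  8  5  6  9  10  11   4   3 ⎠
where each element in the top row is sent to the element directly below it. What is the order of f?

Decomposing into disjoint cycles gives cycle lengths 4, 3, 1, 1, 1, 1.
The order is lcm(4, 3) = 12.

12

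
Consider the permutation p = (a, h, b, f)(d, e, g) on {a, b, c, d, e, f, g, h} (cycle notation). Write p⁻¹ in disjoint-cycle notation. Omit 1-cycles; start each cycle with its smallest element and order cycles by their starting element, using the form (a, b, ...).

The inverse reverses each cycle.
Reversing each cycle of p and rotating so the smallest element leads gives (a, f, b, h)(d, g, e).

(a, f, b, h)(d, g, e)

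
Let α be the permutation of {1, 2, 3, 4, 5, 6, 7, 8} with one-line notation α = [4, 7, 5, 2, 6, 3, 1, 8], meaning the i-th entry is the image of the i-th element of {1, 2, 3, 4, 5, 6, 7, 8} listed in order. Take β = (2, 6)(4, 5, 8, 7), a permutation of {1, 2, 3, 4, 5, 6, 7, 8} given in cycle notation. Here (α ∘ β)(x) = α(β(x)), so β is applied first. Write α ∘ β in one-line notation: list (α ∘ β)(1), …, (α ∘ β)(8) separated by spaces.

4 3 5 6 8 7 2 1

Chase each element through β then α: 1 → 1 → 4; 2 → 6 → 3; 3 → 3 → 5; 4 → 5 → 6; 5 → 8 → 8; 6 → 2 → 7; 7 → 4 → 2; 8 → 7 → 1.
So α ∘ β in one-line form is 4 3 5 6 8 7 2 1.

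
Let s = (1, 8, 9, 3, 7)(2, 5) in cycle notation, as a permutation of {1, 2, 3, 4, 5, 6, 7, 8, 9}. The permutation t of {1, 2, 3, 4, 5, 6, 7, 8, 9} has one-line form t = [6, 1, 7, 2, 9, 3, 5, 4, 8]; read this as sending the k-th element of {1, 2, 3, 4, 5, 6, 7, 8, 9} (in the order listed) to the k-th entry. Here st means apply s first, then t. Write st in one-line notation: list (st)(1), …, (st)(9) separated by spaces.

(st)(x) = t(s(x)). Computing each image: t(s(1)) = t(8) = 4, t(s(2)) = t(5) = 9, t(s(3)) = t(7) = 5, t(s(4)) = t(4) = 2, t(s(5)) = t(2) = 1, t(s(6)) = t(6) = 3, t(s(7)) = t(1) = 6, t(s(8)) = t(9) = 8, t(s(9)) = t(3) = 7.
Hence st = [4 9 5 2 1 3 6 8 7].

4 9 5 2 1 3 6 8 7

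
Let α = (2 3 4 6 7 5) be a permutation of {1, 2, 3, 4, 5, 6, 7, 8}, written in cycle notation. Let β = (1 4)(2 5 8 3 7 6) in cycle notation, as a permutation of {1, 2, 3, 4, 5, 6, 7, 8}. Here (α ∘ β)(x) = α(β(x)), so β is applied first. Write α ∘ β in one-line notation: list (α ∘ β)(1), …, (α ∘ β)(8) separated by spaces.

6 2 5 1 8 3 7 4

For each element, apply β then α: 1 → 4 → 6; 2 → 5 → 2; 3 → 7 → 5; 4 → 1 → 1; 5 → 8 → 8; 6 → 2 → 3; 7 → 6 → 7; 8 → 3 → 4.
Collecting the images, α ∘ β = [6 2 5 1 8 3 7 4].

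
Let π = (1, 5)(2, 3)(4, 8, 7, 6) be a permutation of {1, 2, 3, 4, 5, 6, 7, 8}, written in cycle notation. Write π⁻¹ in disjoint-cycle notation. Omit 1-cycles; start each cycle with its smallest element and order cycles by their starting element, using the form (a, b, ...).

(1, 5)(2, 3)(4, 6, 7, 8)

The inverse reverses each cycle.
After reversing and putting each cycle's least element first, π⁻¹ = (1, 5)(2, 3)(4, 6, 7, 8).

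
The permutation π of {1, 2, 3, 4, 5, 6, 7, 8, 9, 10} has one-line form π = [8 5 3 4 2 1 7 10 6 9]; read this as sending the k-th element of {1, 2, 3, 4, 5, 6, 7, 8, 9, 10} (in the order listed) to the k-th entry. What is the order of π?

The disjoint-cycle form of π has cycle lengths 5, 2, 1, 1, 1.
The order of π is the least common multiple of its cycle lengths: lcm(5, 2) = 10.

10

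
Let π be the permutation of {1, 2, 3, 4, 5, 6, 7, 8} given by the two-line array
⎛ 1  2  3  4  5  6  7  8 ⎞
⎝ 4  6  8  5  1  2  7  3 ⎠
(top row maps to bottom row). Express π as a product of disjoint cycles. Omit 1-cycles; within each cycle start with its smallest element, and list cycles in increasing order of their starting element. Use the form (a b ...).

Iterating π from 1 gives 1 → 4 → 5 → 1; that is the 3-cycle (1 4 5).
Repeating from the next unused element and collecting all non-trivial cycles gives (1 4 5)(2 6)(3 8).

(1 4 5)(2 6)(3 8)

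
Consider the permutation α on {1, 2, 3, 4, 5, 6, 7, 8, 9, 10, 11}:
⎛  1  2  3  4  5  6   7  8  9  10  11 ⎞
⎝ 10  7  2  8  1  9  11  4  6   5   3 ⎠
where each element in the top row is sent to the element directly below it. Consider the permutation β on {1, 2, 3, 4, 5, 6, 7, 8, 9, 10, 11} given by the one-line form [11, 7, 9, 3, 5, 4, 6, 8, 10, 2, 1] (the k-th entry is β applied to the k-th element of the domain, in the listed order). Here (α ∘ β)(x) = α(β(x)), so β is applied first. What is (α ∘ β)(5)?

β(5) = 5, then α(5) = 1; composing gives (α ∘ β)(5) = 1.

1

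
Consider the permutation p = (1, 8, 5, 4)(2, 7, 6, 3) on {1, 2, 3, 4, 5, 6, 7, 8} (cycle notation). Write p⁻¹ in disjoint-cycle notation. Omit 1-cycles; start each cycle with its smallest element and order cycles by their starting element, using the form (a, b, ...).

(1, 4, 5, 8)(2, 3, 6, 7)

The inverse reverses each cycle.
After reversing and putting each cycle's least element first, p⁻¹ = (1, 4, 5, 8)(2, 3, 6, 7).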